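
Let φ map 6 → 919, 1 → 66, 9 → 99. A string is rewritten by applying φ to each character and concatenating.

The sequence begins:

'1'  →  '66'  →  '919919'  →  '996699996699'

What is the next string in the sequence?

9999919919999999999199199999

Rewriting each symbol of 996699996699: 9→99, 9→99, 6→919, 6→919, 9→99, 9→99, 9→99, 9→99, 6→919, 6→919, 9→99, 9→99, which concatenates to 99 99 919 919 99 99 99 99 919 919 99 99.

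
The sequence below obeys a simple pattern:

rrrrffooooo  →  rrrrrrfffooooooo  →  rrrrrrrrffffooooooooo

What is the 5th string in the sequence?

rrrrrrrrrrrrffffffooooooooooooo

Each string has the form r^{2n} f^{n} o^{2n+1}, where the shown terms are n = 2, 3, 4.
For term 5, n = 6, so the run lengths are 12, 6, 13.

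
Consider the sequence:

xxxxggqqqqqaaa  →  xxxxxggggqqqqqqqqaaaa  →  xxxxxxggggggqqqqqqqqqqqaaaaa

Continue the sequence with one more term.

xxxxxxxggggggggqqqqqqqqqqqqqqaaaaaa

Reading off run lengths: x runs 4, 5, 6; g runs 2, 4, 6; q runs 5, 8, 11; a runs 3, 4, 5 — each is linear in n (n = 1, 2, …).
At n = 4 the blocks have lengths 7, 8, 14, 6.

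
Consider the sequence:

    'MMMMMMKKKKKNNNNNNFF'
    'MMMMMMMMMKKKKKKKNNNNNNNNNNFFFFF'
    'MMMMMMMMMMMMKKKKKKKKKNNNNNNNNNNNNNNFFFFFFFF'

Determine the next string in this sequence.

MMMMMMMMMMMMMMMKKKKKKKKKKKNNNNNNNNNNNNNNNNNNFFFFFFFFFFF

Reading off run lengths: M runs 6, 9, 12; K runs 5, 7, 9; N runs 6, 10, 14; F runs 2, 5, 8 — each is linear in n (n = 1, 2, …).
For the next term, n = 4, so the run lengths are 15, 11, 18, 11.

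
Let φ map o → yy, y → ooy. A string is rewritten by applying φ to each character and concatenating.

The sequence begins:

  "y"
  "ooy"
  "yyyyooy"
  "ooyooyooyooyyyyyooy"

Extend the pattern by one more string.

yyyyooyyyyyooyyyyyooyyyyyooyooyooyooyooyyyyyooy

Applying the rule to each of the 19 symbols of ooyooyooyooyyyyyooy gives the pieces yy yy ooy yy yy ooy yy yy ooy yy yy ooy ooy ooy ooy ooy yy yy ooy, which concatenate to the answer.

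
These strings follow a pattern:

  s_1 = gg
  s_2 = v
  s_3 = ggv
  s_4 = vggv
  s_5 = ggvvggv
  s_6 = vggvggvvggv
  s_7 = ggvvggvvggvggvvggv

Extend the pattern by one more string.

vggvggvvggvggvvggvvggvggvvggv

Each term (from the third on) is the two preceding terms concatenated in order: term 3 = gg·v = ggv.
The next term joins vggvggvvggv and ggvvggvvggvggvvggv.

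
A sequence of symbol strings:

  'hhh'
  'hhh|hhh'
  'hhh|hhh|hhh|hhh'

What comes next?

Each string is two copies of the previous one joined by '|'.
One more doubling of hhh|hhh|hhh|hhh gives the answer.

hhh|hhh|hhh|hhh|hhh|hhh|hhh|hhh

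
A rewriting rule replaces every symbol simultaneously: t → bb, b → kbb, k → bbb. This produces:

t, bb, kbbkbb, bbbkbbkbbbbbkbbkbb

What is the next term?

kbbkbbkbbbbbkbbkbbbbbkbbkbbkbbkbbkbbbbbkbbkbbbbbkbbkbb

φ(bbbkbbkbbbbbkbbkbb) expands symbol-by-symbol to kbb kbb kbb bbb kbb kbb bbb kbb kbb kbb kbb kbb bbb kbb kbb bbb kbb kbb; joining the 18 pieces gives the next term.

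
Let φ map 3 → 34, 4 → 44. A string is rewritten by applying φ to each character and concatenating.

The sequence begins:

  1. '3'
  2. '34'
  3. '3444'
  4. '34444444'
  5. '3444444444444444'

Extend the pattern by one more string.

Replace each of the 16 characters of 3444444444444444 in place — 34 44 44 44 44 44 44 44 44 44 44 44 44 44 44 44 — and concatenate.

34444444444444444444444444444444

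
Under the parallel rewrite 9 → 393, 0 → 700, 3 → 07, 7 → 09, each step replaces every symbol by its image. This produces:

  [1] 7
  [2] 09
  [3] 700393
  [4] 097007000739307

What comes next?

φ(097007000739307) expands symbol-by-symbol to 700 393 09 700 700 09 700 700 700 09 07 393 07 700 09; joining the 15 pieces gives the next term.

700393097007000970070070009073930770009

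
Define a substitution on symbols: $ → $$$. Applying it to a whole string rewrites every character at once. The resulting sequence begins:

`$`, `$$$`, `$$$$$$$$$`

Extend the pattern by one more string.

$$$$$$$$$$$$$$$$$$$$$$$$$$$

Expanding $$$$$$$$$: $→$$$, $→$$$, $→$$$, $→$$$, $→$$$, $→$$$, $→$$$, $→$$$, $→$$$. Concatenated: $$$ $$$ $$$ $$$ $$$ $$$ $$$ $$$ $$$.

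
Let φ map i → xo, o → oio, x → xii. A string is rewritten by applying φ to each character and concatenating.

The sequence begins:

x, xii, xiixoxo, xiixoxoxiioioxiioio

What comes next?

Rewriting the 19 symbols of xiixoxoxiioioxiioio one by one yields xii xo xo xii oio xii oio xii xo xo oio xo oio xii xo xo oio xo oio; concatenated:

xiixoxoxiioioxiioioxiixoxooioxooioxiixoxooioxooio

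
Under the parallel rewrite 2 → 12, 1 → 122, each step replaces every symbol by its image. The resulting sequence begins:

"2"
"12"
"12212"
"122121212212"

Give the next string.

12212121221212212122121212212

Expanding 122121212212: 1→122, 2→12, 2→12, 1→122, 2→12, 1→122, 2→12, 1→122, 2→12, 2→12, 1→122, 2→12. Concatenated: 122 12 12 122 12 122 12 122 12 12 122 12.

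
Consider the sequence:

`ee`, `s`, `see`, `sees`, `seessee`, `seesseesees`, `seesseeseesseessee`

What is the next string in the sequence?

Each term (from the third on) is the previous term followed by the one before it: term 3 = s·ee = see.
Continuing: seesseeseesseessee · seesseesees gives term 8.

seesseeseesseesseeseesseesees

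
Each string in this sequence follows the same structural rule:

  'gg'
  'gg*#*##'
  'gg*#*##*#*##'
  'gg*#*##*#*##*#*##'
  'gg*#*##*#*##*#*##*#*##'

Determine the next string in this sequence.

gg*#*##*#*##*#*##*#*##*#*##

The strings grow by a fixed suffix *#*## each time.
So the next term is gg*#*##*#*##*#*##*#*##·*#*##.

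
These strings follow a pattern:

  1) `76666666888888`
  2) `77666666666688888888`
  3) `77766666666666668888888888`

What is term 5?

77777666666666666666666688888888888888

Reading off run lengths: 7 runs 1, 2, 3; 6 runs 7, 10, 13; 8 runs 6, 8, 10 — each is linear in n, where the shown terms are n = 2, 3, 4.
Setting n = 6 gives 5, 19, 14 characters in each block.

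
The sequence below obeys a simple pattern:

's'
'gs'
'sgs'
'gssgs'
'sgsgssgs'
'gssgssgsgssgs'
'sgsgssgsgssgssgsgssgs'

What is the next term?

gssgssgsgssgssgsgssgsgssgssgsgssgs

This is a Fibonacci-style word recurrence s(k) = s(k−2)·s(k−1): e.g. s·gs = sgs.
Continuing: gssgssgsgssgs · sgsgssgsgssgssgsgssgs gives term 8.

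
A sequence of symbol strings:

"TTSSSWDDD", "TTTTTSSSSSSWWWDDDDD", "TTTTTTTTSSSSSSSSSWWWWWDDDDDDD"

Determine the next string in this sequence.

Reading off run lengths: T runs 2, 5, 8; S runs 3, 6, 9; W runs 1, 3, 5; D runs 3, 5, 7 — each is linear in n (n = 1, 2, …).
At n = 4 the blocks have lengths 11, 12, 7, 9.

TTTTTTTTTTTSSSSSSSSSSSSWWWWWWWDDDDDDDDD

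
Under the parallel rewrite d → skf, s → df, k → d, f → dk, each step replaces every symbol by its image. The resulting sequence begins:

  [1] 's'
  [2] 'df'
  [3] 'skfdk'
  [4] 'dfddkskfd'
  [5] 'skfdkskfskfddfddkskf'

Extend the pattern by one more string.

Rewriting the 20 symbols of skfdkskfskfddfddkskf one by one yields df d dk skf d df d dk df d dk skf skf dk skf skf d df d dk; concatenated:

dfddkskfddfddkdfddkskfskfdkskfskfddfddk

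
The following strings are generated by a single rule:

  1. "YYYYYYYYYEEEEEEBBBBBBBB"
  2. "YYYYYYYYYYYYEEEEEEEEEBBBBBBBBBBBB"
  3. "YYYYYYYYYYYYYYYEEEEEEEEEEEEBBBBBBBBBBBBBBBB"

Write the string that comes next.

The n-th term is 3n+3 Y's then 3n E's then 4n B's, where the shown terms are n = 2, 3, 4.
For the next term, n = 5, so the run lengths are 18, 15, 20.

YYYYYYYYYYYYYYYYYYEEEEEEEEEEEEEEEBBBBBBBBBBBBBBBBBBBB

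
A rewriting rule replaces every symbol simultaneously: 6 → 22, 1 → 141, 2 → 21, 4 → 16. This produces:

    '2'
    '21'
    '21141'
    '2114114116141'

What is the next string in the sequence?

2114114116141141161411412214116141

Applying the rule to each of the 13 symbols of 2114114116141 gives the pieces 21 141 141 16 141 141 16 141 141 22 141 16 141, which concatenate to the answer.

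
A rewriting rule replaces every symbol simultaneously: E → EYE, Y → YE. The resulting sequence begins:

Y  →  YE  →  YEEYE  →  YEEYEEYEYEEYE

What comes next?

Rewriting the 13 symbols of YEEYEEYEYEEYE one by one yields YE EYE EYE YE EYE EYE YE EYE YE EYE EYE YE EYE; concatenated:

YEEYEEYEYEEYEEYEYEEYEYEEYEEYEYEEYE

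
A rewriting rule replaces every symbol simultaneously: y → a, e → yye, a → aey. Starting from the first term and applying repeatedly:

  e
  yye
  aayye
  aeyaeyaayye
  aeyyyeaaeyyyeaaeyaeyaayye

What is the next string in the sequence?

φ(aeyyyeaaeyyyeaaeyaeyaayye) expands symbol-by-symbol to aey yye a a a yye aey aey yye a a a yye aey aey yye a aey yye a aey aey a a yye; joining the 25 pieces gives the next term.

aeyyyeaaayyeaeyaeyyyeaaayyeaeyaeyyyeaaeyyyeaaeyaeyaayye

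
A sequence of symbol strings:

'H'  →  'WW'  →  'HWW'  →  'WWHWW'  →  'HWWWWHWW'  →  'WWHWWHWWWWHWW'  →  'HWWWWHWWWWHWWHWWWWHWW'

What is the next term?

This is a Fibonacci-style word recurrence s(k) = s(k−2)·s(k−1): e.g. H·WW = HWW.
So term 8 is WWHWWHWWWWHWW·HWWWWHWWWWHWWHWWWWHWW.

WWHWWHWWWWHWWHWWWWHWWWWHWWHWWWWHWW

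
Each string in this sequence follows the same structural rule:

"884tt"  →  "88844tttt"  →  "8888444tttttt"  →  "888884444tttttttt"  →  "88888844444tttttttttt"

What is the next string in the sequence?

8888888444444tttttttttttt

Each string has the form 8^{n+1} 4^{n} t^{2n} (n = 1, 2, …).
At n = 6 the blocks have lengths 7, 6, 12.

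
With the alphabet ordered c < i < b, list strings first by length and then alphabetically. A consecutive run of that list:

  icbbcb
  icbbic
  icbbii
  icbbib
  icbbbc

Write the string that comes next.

icbbbi

The successor of icbbbc increments the rightmost position that isn't already b and resets every position after it to c.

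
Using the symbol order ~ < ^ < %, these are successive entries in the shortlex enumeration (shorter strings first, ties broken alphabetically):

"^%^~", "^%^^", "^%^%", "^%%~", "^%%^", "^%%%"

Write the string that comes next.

The successor of ^%%% increments the rightmost position that isn't already % and resets every position after it to ~.

%~~~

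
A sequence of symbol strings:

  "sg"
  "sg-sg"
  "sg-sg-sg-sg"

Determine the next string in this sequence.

Each string is two copies of the previous one joined by '-'.
Doubling sg-sg-sg-sg with '-' between the halves:

sg-sg-sg-sg-sg-sg-sg-sg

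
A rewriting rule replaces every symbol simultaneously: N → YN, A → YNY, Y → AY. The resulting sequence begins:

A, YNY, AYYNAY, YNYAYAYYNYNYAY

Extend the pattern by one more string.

Rewriting the 14 symbols of YNYAYAYYNYNYAY one by one yields AY YN AY YNY AY YNY AY AY YN AY YN AY YNY AY; concatenated:

AYYNAYYNYAYYNYAYAYYNAYYNAYYNYAY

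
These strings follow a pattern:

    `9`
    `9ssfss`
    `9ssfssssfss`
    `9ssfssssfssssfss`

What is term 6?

9ssfssssfssssfssssfssssfss

Each term is the previous one with ssfss appended.
From 9ssfssssfssssfss, 2 further steps: 9ssfssssfssssfss → 9ssfssssfssssfssssfss → (answer).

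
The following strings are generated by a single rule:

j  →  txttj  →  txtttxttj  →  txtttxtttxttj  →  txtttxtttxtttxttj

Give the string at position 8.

Each term is the previous one with txtt prepended.
From txtttxtttxtttxttj, 3 further steps: txtttxtttxtttxttj → txtttxtttxtttxtttxttj → txtttxtttxtttxtttxtttxttj → (answer).

txtttxtttxtttxtttxtttxtttxttj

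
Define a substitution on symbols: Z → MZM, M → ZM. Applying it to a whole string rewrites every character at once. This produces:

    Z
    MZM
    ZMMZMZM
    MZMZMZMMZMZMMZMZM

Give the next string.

Applying the rule to each of the 17 symbols of MZMZMZMMZMZMMZMZM gives the pieces ZM MZM ZM MZM ZM MZM ZM ZM MZM ZM MZM ZM ZM MZM ZM MZM ZM, which concatenate to the answer.

ZMMZMZMMZMZMMZMZMZMMZMZMMZMZMZMMZMZMMZMZM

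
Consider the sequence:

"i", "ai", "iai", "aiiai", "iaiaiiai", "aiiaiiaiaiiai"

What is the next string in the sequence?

This is a Fibonacci-style word recurrence s(k) = s(k−2)·s(k−1): e.g. i·ai = iai.
So term 7 is iaiaiiai·aiiaiiaiaiiai.

iaiaiiaiaiiaiiaiaiiai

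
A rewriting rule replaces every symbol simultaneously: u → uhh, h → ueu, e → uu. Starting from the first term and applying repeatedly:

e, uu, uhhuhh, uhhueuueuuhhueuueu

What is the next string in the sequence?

Replace each of the 18 characters of uhhueuueuuhhueuueu in place — uhh ueu ueu uhh uu uhh uhh uu uhh uhh ueu ueu uhh uu uhh uhh uu uhh — and concatenate.

uhhueuueuuhhuuuhhuhhuuuhhuhhueuueuuhhuuuhhuhhuuuhh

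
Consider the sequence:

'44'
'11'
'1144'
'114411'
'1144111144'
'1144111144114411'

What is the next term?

Each term (from the third on) is the previous term followed by the one before it: term 3 = 11·44 = 1144.
The next term joins 1144111144114411 and 1144111144.

11441111441144111144111144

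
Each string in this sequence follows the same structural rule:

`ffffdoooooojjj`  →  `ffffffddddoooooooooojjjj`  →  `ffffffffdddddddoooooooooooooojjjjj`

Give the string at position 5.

ffffffffffffdddddddddddddoooooooooooooooooooooojjjjjjj

The n-th term is 2n+2 f's then 3n-2 d's then 4n+2 o's then n+2 j's (n = 1, 2, …).
For term 5, n = 5, so the run lengths are 12, 13, 22, 7.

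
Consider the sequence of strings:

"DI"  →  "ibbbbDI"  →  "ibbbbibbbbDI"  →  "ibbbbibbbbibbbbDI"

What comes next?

Each term is the previous one with ibbbb prepended.
Applying this once more to ibbbbibbbbibbbbDI:

ibbbbibbbbibbbbibbbbDI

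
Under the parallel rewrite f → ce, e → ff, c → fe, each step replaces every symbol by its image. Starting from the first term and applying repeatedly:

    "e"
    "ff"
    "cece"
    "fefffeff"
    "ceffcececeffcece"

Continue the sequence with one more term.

feffcecefefffefffeffcecefefffeff

φ(ceffcececeffcece) expands symbol-by-symbol to fe ff ce ce fe ff fe ff fe ff ce ce fe ff fe ff; joining the 16 pieces gives the next term.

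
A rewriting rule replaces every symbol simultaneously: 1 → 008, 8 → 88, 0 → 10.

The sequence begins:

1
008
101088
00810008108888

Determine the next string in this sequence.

Replace each of the 14 characters of 00810008108888 in place — 10 10 88 008 10 10 10 88 008 10 88 88 88 88 — and concatenate.

101088008101010880081088888888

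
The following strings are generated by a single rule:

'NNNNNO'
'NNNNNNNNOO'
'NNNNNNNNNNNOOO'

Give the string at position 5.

Reading off run lengths: N runs 5, 8, 11; O runs 1, 2, 3 — each is linear in n (n = 1, 2, …).
Setting n = 5 gives 17, 5 characters in each block.

NNNNNNNNNNNNNNNNNOOOOO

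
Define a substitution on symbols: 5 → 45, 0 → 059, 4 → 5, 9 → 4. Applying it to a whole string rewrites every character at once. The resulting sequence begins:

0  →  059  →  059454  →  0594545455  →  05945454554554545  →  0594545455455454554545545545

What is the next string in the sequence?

Applying the rule to each of the 28 symbols of 0594545455455454554545545545 gives the pieces 059 45 4 5 45 5 45 5 45 45 5 45 45 5 45 5 45 45 5 45 5 45 45 5 45 45 5 45, which concatenate to the answer.

0594545455455454554545545545455455454554545545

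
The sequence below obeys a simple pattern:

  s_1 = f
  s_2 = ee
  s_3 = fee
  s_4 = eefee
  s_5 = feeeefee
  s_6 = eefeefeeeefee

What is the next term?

Each term (from the third on) is the two preceding terms concatenated in order: term 3 = f·ee = fee.
So term 7 is feeeefee·eefeefeeeefee.

feeeefeeeefeefeeeefee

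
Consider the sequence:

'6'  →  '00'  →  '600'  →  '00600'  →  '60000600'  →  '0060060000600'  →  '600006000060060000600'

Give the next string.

0060060000600600006000060060000600

Each term (from the third on) is the two preceding terms concatenated in order: term 3 = 6·00 = 600.
The next term joins 0060060000600 and 600006000060060000600.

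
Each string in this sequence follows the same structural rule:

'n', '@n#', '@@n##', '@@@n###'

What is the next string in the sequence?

Every step adds @ to the front and # to the end of the previous string.
So the next term is @·@@@n###·#.

@@@@n####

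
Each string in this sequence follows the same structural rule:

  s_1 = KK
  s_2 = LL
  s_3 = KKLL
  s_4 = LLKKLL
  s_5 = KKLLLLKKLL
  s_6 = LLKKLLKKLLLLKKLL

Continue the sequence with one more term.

From term 3 onward, concatenate the second-to-last term with the last: KK·LL = KKLL, LL·KKLL = LLKKLL, …
Continuing: KKLLLLKKLL · LLKKLLKKLLLLKKLL gives term 7.

KKLLLLKKLLLLKKLLKKLLLLKKLL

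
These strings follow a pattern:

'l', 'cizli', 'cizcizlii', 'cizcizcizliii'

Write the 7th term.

s(k+1) = ciz·s(k)·i, so each term gains ciz as a prefix and i as a suffix.
From cizcizcizliii, 3 further steps: cizcizcizliii → cizcizcizcizliiii → cizcizcizcizcizliiiii → (answer).

cizcizcizcizcizcizliiiiii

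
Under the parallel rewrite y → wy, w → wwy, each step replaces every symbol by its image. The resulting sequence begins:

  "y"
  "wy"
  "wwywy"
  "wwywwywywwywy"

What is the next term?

Replace each of the 13 characters of wwywwywywwywy in place — wwy wwy wy wwy wwy wy wwy wy wwy wwy wy wwy wy — and concatenate.

wwywwywywwywwywywwywywwywwywywwywy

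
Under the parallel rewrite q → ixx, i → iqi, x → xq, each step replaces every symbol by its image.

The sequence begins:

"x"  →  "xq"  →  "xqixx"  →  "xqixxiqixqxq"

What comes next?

xqixxiqixqxqiqiixxiqixqixxxqixx

Rewriting each symbol of xqixxiqixqxq: x→xq, q→ixx, i→iqi, x→xq, x→xq, i→iqi, q→ixx, i→iqi, x→xq, q→ixx, x→xq, q→ixx, which concatenates to xq ixx iqi xq xq iqi ixx iqi xq ixx xq ixx.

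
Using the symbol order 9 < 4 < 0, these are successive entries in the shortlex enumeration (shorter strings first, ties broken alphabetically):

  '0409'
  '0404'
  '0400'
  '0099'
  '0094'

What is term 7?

0049

Continuing the enumeration 2 steps past 0094: 0094 → 0090 → (answer).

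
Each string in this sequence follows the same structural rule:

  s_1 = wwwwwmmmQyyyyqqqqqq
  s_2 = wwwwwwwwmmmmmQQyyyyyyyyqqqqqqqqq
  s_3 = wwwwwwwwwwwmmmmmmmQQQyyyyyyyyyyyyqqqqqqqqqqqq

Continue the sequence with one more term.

Each string has the form w^{3n+2} m^{2n+1} Q^{n} y^{4n} q^{3n+3} (n = 1, 2, …).
For the next term, n = 4, so the run lengths are 14, 9, 4, 16, 15.

wwwwwwwwwwwwwwmmmmmmmmmQQQQyyyyyyyyyyyyyyyyqqqqqqqqqqqqqqq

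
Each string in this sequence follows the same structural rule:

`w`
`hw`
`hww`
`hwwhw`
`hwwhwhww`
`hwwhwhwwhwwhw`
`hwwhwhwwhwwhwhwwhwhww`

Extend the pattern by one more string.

hwwhwhwwhwwhwhwwhwhwwhwwhwhwwhwwhw

From term 3 onward, concatenate the last term with the second-to-last: hw·w = hww, hww·hw = hwwhw, …
So term 8 is hwwhwhwwhwwhwhwwhwhww·hwwhwhwwhwwhw.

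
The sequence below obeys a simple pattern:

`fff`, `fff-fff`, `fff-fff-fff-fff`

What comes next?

fff-fff-fff-fff-fff-fff-fff-fff

s(k+1) = s(k)·-·s(k) — each term doubles the last with '-' between the halves.
So the next term is two copies of fff-fff-fff-fff with '-' between the halves.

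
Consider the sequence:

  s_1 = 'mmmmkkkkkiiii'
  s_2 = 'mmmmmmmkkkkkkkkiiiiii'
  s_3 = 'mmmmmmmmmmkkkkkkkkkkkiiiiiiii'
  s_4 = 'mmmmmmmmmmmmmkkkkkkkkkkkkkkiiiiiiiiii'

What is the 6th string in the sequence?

mmmmmmmmmmmmmmmmmmmkkkkkkkkkkkkkkkkkkkkiiiiiiiiiiiiii

Reading off run lengths: m runs 4, 7, 10, 13; k runs 5, 8, 11, 14; i runs 4, 6, 8, 10 — each is linear in n, where the shown terms are n = 2, 3, 4, 5.
For term 6, n = 7, so the run lengths are 19, 20, 14.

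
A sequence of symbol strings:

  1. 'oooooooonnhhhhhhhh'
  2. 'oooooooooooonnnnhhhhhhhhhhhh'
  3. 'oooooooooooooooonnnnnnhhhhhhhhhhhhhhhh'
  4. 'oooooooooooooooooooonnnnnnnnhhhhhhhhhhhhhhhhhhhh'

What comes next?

Term n consists of 4n o's, followed by 2n-2 n's, followed by 4n h's, where the shown terms are n = 2, 3, 4, 5.
At n = 6 the blocks have lengths 24, 10, 24.

oooooooooooooooooooooooonnnnnnnnnnhhhhhhhhhhhhhhhhhhhhhhhh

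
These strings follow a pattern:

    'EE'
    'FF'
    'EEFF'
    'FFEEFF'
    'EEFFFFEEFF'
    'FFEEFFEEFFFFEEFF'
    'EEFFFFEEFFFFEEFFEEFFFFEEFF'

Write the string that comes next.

FFEEFFEEFFFFEEFFEEFFFFEEFFFFEEFFEEFFFFEEFF

This is a Fibonacci-style word recurrence s(k) = s(k−2)·s(k−1): e.g. EE·FF = EEFF.
The next term joins FFEEFFEEFFFFEEFF and EEFFFFEEFFFFEEFFEEFFFFEEFF.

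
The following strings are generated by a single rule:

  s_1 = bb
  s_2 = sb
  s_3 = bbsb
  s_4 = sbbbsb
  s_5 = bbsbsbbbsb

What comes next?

From term 3 onward, concatenate the second-to-last term with the last: bb·sb = bbsb, sb·bbsb = sbbbsb, …
The next term joins sbbbsb and bbsbsbbbsb.

sbbbsbbbsbsbbbsb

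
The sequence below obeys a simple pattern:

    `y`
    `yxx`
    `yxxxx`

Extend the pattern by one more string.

The strings grow by a fixed suffix xx each time.
Applying this once more to yxxxx:

yxxxxxx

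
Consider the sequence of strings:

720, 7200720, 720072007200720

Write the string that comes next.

7200720072007200720072007200720

s(k+1) = s(k)·0·s(k) — each term doubles the last with '0' between the halves.
So the next term is two copies of 720072007200720 with '0' between the halves.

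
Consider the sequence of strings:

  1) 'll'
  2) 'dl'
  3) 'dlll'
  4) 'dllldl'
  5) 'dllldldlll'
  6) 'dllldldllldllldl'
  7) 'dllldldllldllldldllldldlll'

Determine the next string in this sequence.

This is a Fibonacci-style word recurrence s(k) = s(k−1)·s(k−2): e.g. dl·ll = dlll.
Continuing: dllldldllldllldldllldldlll · dllldldllldllldl gives term 8.

dllldldllldllldldllldldllldllldldllldllldl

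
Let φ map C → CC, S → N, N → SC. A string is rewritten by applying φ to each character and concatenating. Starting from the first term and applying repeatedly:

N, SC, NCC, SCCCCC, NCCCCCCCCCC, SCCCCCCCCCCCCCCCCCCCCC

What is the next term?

Rewriting the 22 symbols of SCCCCCCCCCCCCCCCCCCCCC one by one yields N CC CC CC CC CC CC CC CC CC CC CC CC CC CC CC CC CC CC CC CC CC; concatenated:

NCCCCCCCCCCCCCCCCCCCCCCCCCCCCCCCCCCCCCCCCCC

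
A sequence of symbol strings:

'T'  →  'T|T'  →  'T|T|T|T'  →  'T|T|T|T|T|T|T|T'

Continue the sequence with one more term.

Each string is two copies of the previous one joined by '|'.
Doubling T|T|T|T|T|T|T|T with '|' between the halves:

T|T|T|T|T|T|T|T|T|T|T|T|T|T|T|T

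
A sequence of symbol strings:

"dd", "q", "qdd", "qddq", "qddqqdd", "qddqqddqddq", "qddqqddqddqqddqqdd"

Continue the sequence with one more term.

qddqqddqddqqddqqddqddqqddqddq

From term 3 onward, concatenate the last term with the second-to-last: q·dd = qdd, qdd·q = qddq, …
Continuing: qddqqddqddqqddqqdd · qddqqddqddq gives term 8.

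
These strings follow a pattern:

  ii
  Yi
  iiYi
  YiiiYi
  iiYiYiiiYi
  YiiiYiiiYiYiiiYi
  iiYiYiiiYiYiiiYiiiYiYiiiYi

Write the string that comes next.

YiiiYiiiYiYiiiYiiiYiYiiiYiYiiiYiiiYiYiiiYi

From term 3 onward, concatenate the second-to-last term with the last: ii·Yi = iiYi, Yi·iiYi = YiiiYi, …
Continuing: YiiiYiiiYiYiiiYi · iiYiYiiiYiYiiiYiiiYiYiiiYi gives term 8.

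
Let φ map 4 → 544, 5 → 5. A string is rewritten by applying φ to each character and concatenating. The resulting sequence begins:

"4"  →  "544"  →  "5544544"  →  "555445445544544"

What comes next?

Replace each of the 15 characters of 555445445544544 in place — 5 5 5 544 544 5 544 544 5 5 544 544 5 544 544 — and concatenate.

5555445445544544555445445544544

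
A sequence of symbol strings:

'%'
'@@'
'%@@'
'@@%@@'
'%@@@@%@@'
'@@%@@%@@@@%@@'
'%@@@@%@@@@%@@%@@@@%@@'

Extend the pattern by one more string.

This is a Fibonacci-style word recurrence s(k) = s(k−2)·s(k−1): e.g. %·@@ = %@@.
The next term joins @@%@@%@@@@%@@ and %@@@@%@@@@%@@%@@@@%@@.

@@%@@%@@@@%@@%@@@@%@@@@%@@%@@@@%@@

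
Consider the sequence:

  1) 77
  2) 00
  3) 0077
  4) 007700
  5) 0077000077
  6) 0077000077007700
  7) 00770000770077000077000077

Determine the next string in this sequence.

This is a Fibonacci-style word recurrence s(k) = s(k−1)·s(k−2): e.g. 00·77 = 0077.
So term 8 is 00770000770077000077000077·0077000077007700.

007700007700770000770000770077000077007700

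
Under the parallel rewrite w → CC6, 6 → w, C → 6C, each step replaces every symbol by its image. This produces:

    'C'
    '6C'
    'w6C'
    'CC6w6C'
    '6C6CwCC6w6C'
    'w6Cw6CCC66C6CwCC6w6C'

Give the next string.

Rewriting the 20 symbols of w6Cw6CCC66C6CwCC6w6C one by one yields CC6 w 6C CC6 w 6C 6C 6C w w 6C w 6C CC6 6C 6C w CC6 w 6C; concatenated:

CC6w6CCC6w6C6C6Cww6Cw6CCC66C6CwCC6w6C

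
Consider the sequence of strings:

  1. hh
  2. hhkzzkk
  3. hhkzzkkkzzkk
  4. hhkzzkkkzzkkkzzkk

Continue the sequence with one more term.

Every step adds kzzkk to the end: s(k+1) = s(k)·kzzkk.
So the next term is hhkzzkkkzzkkkzzkk·kzzkk.

hhkzzkkkzzkkkzzkkkzzkk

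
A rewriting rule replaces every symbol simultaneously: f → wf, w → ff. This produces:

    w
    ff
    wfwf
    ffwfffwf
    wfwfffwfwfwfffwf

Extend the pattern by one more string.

ffwfffwfwfwfffwfffwfffwfwfwfffwf

φ(wfwfffwfwfwfffwf) expands symbol-by-symbol to ff wf ff wf wf wf ff wf ff wf ff wf wf wf ff wf; joining the 16 pieces gives the next term.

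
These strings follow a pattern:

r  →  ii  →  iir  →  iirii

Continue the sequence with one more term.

Each term (from the third on) is the previous term followed by the one before it: term 3 = ii·r = iir.
The next term joins iirii and iir.

iiriiiir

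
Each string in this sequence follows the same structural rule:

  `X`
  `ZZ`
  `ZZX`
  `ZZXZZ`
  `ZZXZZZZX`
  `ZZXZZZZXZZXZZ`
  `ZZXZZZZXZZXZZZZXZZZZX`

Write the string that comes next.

ZZXZZZZXZZXZZZZXZZZZXZZXZZZZXZZXZZ

This is a Fibonacci-style word recurrence s(k) = s(k−1)·s(k−2): e.g. ZZ·X = ZZX.
Continuing: ZZXZZZZXZZXZZZZXZZZZX · ZZXZZZZXZZXZZ gives term 8.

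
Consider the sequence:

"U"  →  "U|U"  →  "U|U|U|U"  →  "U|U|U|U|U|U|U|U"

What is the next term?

Every step duplicates the string with '|' between the halves.
Doubling U|U|U|U|U|U|U|U with '|' between the halves:

U|U|U|U|U|U|U|U|U|U|U|U|U|U|U|U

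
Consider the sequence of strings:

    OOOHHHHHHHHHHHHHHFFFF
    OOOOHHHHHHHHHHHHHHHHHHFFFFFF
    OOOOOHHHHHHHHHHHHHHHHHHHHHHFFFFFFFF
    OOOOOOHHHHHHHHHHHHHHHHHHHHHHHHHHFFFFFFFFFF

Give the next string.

OOOOOOOHHHHHHHHHHHHHHHHHHHHHHHHHHHHHHFFFFFFFFFFFF

Each string has the form O^{n} H^{4n+2} F^{2n-2}, where the shown terms are n = 3, 4, 5, 6.
At n = 7 the blocks have lengths 7, 30, 12.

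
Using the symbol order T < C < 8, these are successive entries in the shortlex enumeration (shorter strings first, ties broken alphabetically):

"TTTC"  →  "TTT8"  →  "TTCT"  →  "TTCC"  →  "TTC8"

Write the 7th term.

TT8C

Stepping forward 2 times from TTC8: TTC8 → TT8T, then the target.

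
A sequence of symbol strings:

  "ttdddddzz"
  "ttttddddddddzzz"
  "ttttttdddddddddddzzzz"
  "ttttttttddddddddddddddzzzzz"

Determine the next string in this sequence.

Term n consists of 2n-2 t's, followed by 3n-1 d's, followed by n z's, where the shown terms are n = 2, 3, 4, 5.
Setting n = 6 gives 10, 17, 6 characters in each block.

ttttttttttdddddddddddddddddzzzzzz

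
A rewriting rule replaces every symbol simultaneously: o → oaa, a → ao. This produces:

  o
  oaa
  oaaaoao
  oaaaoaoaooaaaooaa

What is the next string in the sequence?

oaaaoaoaooaaaooaaaooaaoaaaoaoaooaaoaaaoao

Replace each of the 17 characters of oaaaoaoaooaaaooaa in place — oaa ao ao ao oaa ao oaa ao oaa oaa ao ao ao oaa oaa ao ao — and concatenate.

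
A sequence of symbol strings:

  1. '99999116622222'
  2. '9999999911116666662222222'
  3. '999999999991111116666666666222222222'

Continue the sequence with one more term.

Term n consists of 3n+2 9's, followed by 2n 1's, followed by 4n-2 6's, followed by 2n+3 2's (n = 1, 2, …).
For the next term, n = 4, so the run lengths are 14, 8, 14, 11.

99999999999999111111116666666666666622222222222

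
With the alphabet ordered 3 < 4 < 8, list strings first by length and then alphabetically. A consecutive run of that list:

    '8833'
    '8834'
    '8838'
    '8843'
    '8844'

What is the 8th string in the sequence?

8884

Stepping forward 3 times from 8844: 8844 → 8848 → 8883, then the target.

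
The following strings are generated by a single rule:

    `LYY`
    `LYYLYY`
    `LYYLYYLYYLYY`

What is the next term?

LYYLYYLYYLYYLYYLYYLYYLYY

Each string is two copies of the previous one concatenated.
So the next term is two copies of LYYLYYLYYLYY.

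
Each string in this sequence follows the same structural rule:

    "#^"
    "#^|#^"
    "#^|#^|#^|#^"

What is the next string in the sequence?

Each string is two copies of the previous one joined by '|'.
Doubling #^|#^|#^|#^ with '|' between the halves:

#^|#^|#^|#^|#^|#^|#^|#^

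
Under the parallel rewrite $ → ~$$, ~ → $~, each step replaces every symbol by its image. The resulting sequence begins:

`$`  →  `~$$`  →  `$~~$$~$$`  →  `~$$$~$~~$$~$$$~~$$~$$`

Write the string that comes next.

$~~$$~$$~$$$~~$$$~$~~$$~$$$~~$$~$$~$$$~$~~$$~$$$~~$$~$$

Applying the rule to each of the 21 symbols of ~$$$~$~~$$~$$$~~$$~$$ gives the pieces $~ ~$$ ~$$ ~$$ $~ ~$$ $~ $~ ~$$ ~$$ $~ ~$$ ~$$ ~$$ $~ $~ ~$$ ~$$ $~ ~$$ ~$$, which concatenate to the answer.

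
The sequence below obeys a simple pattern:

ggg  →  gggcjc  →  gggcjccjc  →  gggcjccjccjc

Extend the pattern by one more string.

The strings grow by a fixed suffix cjc each time.
Applying this once more to gggcjccjccjc:

gggcjccjccjccjc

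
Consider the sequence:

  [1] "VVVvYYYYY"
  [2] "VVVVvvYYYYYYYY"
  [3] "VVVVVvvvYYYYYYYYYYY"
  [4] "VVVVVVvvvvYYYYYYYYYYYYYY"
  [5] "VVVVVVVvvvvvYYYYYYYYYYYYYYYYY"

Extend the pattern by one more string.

VVVVVVVVvvvvvvYYYYYYYYYYYYYYYYYYYY

Reading off run lengths: V runs 3, 4, 5, 6, 7; v runs 1, 2, 3, 4, 5; Y runs 5, 8, 11, 14, 17 — each is linear in n (n = 1, 2, …).
At n = 6 the blocks have lengths 8, 6, 20.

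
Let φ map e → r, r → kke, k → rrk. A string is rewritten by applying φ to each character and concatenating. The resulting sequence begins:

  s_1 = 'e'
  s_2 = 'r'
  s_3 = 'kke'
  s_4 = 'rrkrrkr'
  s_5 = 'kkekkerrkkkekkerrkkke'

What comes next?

Rewriting the 21 symbols of kkekkerrkkkekkerrkkke one by one yields rrk rrk r rrk rrk r kke kke rrk rrk rrk r rrk rrk r kke kke rrk rrk rrk r; concatenated:

rrkrrkrrrkrrkrkkekkerrkrrkrrkrrrkrrkrkkekkerrkrrkrrkr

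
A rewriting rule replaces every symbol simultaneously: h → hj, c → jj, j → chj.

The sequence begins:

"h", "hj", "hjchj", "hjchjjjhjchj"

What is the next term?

hjchjjjhjchjchjchjhjchjjjhjchj

Expanding hjchjjjhjchj: h→hj, j→chj, c→jj, h→hj, j→chj, j→chj, j→chj, h→hj, j→chj, c→jj, h→hj, j→chj. Concatenated: hj chj jj hj chj chj chj hj chj jj hj chj.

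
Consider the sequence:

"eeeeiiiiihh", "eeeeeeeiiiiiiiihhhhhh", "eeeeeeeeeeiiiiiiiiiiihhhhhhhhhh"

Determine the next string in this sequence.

eeeeeeeeeeeeeiiiiiiiiiiiiiihhhhhhhhhhhhhh

The n-th term is 3n+1 e's then 3n+2 i's then 4n-2 h's (n = 1, 2, …).
Setting n = 4 gives 13, 14, 14 characters in each block.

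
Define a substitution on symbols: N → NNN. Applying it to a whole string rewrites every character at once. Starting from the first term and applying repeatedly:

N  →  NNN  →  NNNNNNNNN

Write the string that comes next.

Apply φ to NNNNNNNNN symbol by symbol: N→NNN, N→NNN, N→NNN, N→NNN, N→NNN, N→NNN, N→NNN, N→NNN, N→NNN; joined: NNN NNN NNN NNN NNN NNN NNN NNN NNN.

NNNNNNNNNNNNNNNNNNNNNNNNNNN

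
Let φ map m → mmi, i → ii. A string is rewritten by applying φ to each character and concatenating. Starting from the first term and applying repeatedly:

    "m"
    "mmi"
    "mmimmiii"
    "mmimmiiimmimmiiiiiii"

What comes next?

φ(mmimmiiimmimmiiiiiii) expands symbol-by-symbol to mmi mmi ii mmi mmi ii ii ii mmi mmi ii mmi mmi ii ii ii ii ii ii ii; joining the 20 pieces gives the next term.

mmimmiiimmimmiiiiiiimmimmiiimmimmiiiiiiiiiiiiiii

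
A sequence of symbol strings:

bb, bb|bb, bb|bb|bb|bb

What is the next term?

bb|bb|bb|bb|bb|bb|bb|bb

Every step duplicates the string with '|' between the halves.
One more doubling of bb|bb|bb|bb gives the answer.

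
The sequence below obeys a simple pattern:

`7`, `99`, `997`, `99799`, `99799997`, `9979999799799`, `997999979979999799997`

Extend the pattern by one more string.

Each term (from the third on) is the previous term followed by the one before it: term 3 = 99·7 = 997.
Continuing: 997999979979999799997 · 9979999799799 gives term 8.

9979999799799997999979979999799799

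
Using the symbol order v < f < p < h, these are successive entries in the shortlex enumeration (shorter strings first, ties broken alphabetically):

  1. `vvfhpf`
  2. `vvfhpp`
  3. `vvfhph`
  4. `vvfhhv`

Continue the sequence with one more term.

Treat vvfhhv as a base-4 numeral over the given alphabet and add one, carrying through any trailing h's.

vvfhhf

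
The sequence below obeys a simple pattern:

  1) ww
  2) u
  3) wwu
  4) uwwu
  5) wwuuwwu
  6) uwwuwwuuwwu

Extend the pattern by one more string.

wwuuwwuuwwuwwuuwwu

This is a Fibonacci-style word recurrence s(k) = s(k−2)·s(k−1): e.g. ww·u = wwu.
Continuing: wwuuwwu · uwwuwwuuwwu gives term 7.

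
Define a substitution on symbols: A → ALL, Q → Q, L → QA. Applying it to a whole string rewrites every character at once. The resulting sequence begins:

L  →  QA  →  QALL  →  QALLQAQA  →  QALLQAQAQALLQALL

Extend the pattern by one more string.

QALLQAQAQALLQALLQALLQAQAQALLQAQA

φ(QALLQAQAQALLQALL) expands symbol-by-symbol to Q ALL QA QA Q ALL Q ALL Q ALL QA QA Q ALL QA QA; joining the 16 pieces gives the next term.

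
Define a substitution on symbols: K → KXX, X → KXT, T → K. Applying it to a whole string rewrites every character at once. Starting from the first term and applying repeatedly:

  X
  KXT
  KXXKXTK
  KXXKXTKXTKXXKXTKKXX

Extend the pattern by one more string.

Applying the rule to each of the 19 symbols of KXXKXTKXTKXXKXTKKXX gives the pieces KXX KXT KXT KXX KXT K KXX KXT K KXX KXT KXT KXX KXT K KXX KXX KXT KXT, which concatenate to the answer.

KXXKXTKXTKXXKXTKKXXKXTKKXXKXTKXTKXXKXTKKXXKXXKXTKXT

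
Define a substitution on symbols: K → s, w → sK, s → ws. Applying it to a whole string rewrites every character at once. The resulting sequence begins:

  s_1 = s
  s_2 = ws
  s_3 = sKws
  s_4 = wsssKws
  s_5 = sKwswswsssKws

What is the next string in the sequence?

Applying the rule to each of the 13 symbols of sKwswswsssKws gives the pieces ws s sK ws sK ws sK ws ws ws s sK ws, which concatenate to the answer.

wsssKwssKwssKwswswsssKws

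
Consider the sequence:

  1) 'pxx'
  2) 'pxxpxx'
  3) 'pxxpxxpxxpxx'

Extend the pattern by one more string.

Every step duplicates the string.
So the next term is two copies of pxxpxxpxxpxx.

pxxpxxpxxpxxpxxpxxpxxpxx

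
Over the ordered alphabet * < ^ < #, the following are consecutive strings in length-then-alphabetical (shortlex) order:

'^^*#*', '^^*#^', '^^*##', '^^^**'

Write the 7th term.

^^^^*

Continuing the enumeration 3 steps past ^^^**: ^^^** → ^^^*^ → ^^^*# → (answer).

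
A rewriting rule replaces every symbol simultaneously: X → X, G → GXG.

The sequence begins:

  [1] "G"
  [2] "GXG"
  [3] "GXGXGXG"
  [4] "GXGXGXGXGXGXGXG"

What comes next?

Rewriting the 15 symbols of GXGXGXGXGXGXGXG one by one yields GXG X GXG X GXG X GXG X GXG X GXG X GXG X GXG; concatenated:

GXGXGXGXGXGXGXGXGXGXGXGXGXGXGXG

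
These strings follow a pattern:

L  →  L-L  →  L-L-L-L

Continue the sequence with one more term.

Every step duplicates the string with '-' between the halves.
Doubling L-L-L-L with '-' between the halves:

L-L-L-L-L-L-L-L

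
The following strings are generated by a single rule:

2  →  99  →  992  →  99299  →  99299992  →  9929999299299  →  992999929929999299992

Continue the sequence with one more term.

9929999299299992999929929999299299

Each term (from the third on) is the previous term followed by the one before it: term 3 = 99·2 = 992.
Continuing: 992999929929999299992 · 9929999299299 gives term 8.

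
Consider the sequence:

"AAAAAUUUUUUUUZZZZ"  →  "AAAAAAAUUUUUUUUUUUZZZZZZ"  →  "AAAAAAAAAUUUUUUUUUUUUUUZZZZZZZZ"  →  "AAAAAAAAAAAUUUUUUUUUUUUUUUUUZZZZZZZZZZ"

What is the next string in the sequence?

Term n consists of 2n+1 A's, followed by 3n+2 U's, followed by 2n Z's, where the shown terms are n = 2, 3, 4, 5.
Setting n = 6 gives 13, 20, 12 characters in each block.

AAAAAAAAAAAAAUUUUUUUUUUUUUUUUUUUUZZZZZZZZZZZZ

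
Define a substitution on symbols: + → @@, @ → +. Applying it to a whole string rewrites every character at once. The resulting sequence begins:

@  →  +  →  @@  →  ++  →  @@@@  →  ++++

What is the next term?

Apply φ to ++++ symbol by symbol: +→@@, +→@@, +→@@, +→@@; joined: @@ @@ @@ @@.

@@@@@@@@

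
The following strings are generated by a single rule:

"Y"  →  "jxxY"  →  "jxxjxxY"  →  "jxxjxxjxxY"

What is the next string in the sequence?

jxxjxxjxxjxxY

The strings grow by a fixed prefix jxx each time.
One more step from jxxjxxjxxY gives the answer.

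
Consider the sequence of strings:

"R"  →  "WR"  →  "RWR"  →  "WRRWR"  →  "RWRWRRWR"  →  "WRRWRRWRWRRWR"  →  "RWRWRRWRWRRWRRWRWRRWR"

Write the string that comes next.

WRRWRRWRWRRWRRWRWRRWRWRRWRRWRWRRWR

This is a Fibonacci-style word recurrence s(k) = s(k−2)·s(k−1): e.g. R·WR = RWR.
Continuing: WRRWRRWRWRRWR · RWRWRRWRWRRWRRWRWRRWR gives term 8.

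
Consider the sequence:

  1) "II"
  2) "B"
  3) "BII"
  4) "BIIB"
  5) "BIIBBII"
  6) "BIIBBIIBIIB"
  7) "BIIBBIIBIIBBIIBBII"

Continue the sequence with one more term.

From term 3 onward, concatenate the last term with the second-to-last: B·II = BII, BII·B = BIIB, …
Continuing: BIIBBIIBIIBBIIBBII · BIIBBIIBIIB gives term 8.

BIIBBIIBIIBBIIBBIIBIIBBIIBIIB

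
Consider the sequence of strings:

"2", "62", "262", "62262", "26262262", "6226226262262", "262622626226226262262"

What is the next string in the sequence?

This is a Fibonacci-style word recurrence s(k) = s(k−2)·s(k−1): e.g. 2·62 = 262.
The next term joins 6226226262262 and 262622626226226262262.

6226226262262262622626226226262262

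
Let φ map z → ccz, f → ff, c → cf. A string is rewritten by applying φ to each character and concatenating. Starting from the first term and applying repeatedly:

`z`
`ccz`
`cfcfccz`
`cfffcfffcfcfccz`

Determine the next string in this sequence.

Replace each of the 15 characters of cfffcfffcfcfccz in place — cf ff ff ff cf ff ff ff cf ff cf ff cf cf ccz — and concatenate.

cfffffffcfffffffcfffcfffcfcfccz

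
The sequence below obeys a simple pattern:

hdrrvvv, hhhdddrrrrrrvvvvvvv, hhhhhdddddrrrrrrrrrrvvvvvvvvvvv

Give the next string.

hhhhhhhdddddddrrrrrrrrrrrrrrvvvvvvvvvvvvvvv

Each string has the form h^{2n-1} d^{2n-1} r^{4n-2} v^{4n-1} (n = 1, 2, …).
Setting n = 4 gives 7, 7, 14, 15 characters in each block.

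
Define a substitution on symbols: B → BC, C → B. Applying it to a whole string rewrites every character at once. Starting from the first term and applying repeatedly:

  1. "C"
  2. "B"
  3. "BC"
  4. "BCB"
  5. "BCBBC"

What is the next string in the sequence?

BCBBCBCB

Apply φ to BCBBC symbol by symbol: B→BC, C→B, B→BC, B→BC, C→B; joined: BC B BC BC B.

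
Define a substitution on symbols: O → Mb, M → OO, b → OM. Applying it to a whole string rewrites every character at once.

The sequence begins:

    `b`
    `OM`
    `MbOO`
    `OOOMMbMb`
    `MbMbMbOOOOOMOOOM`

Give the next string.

Rewriting the 16 symbols of MbMbMbOOOOOMOOOM one by one yields OO OM OO OM OO OM Mb Mb Mb Mb Mb OO Mb Mb Mb OO; concatenated:

OOOMOOOMOOOMMbMbMbMbMbOOMbMbMbOO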